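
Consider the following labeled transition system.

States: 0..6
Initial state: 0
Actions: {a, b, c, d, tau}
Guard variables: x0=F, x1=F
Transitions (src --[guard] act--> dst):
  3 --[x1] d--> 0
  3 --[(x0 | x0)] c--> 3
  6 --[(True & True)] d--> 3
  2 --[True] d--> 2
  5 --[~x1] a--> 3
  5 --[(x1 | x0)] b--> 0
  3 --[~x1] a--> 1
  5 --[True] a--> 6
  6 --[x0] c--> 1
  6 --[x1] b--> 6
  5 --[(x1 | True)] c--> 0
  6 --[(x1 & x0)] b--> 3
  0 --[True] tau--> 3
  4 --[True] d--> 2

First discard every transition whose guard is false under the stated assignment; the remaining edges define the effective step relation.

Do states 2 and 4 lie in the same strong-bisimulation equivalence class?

Refine partition for ~:
  round 0: {{0,1,2,3,4,5,6}}
  round 1: {{0},{1},{2,4,6},{3},{5}}
  round 2: {{0},{1},{2,4},{3},{5},{6}}
Fixed point at round 3; 6 class(es).
[2]={2,4}  [4]={2,4}

Answer: BISIMILAR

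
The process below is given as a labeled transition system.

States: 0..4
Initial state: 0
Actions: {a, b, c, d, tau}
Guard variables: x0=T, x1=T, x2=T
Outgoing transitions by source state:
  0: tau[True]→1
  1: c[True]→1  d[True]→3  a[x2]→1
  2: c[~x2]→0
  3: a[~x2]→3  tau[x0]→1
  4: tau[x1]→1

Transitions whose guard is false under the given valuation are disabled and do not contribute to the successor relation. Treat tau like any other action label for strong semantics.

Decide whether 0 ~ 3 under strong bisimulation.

Answer: BISIMILAR

Working:
Refine partition for ~:
  round 0: {{0,1,2,3,4}}
  round 1: {{0,3,4},{1},{2}}
stable after 2 split(s): 3 block(s)
0∈{0,3,4}, 3∈{0,3,4}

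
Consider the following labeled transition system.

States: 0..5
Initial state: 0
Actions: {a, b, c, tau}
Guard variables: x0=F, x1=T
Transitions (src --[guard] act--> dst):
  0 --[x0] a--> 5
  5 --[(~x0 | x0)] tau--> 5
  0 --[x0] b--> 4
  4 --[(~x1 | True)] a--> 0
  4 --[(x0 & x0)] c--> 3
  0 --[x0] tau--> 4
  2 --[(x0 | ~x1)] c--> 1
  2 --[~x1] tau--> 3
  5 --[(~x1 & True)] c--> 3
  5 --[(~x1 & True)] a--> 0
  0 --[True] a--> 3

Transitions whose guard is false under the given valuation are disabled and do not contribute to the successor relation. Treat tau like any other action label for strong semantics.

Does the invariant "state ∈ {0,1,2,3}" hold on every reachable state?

Safe = {0,1,2,3}
R = {0,3}
  0: ok
  3: ok

Answer: INVARIANT HOLDS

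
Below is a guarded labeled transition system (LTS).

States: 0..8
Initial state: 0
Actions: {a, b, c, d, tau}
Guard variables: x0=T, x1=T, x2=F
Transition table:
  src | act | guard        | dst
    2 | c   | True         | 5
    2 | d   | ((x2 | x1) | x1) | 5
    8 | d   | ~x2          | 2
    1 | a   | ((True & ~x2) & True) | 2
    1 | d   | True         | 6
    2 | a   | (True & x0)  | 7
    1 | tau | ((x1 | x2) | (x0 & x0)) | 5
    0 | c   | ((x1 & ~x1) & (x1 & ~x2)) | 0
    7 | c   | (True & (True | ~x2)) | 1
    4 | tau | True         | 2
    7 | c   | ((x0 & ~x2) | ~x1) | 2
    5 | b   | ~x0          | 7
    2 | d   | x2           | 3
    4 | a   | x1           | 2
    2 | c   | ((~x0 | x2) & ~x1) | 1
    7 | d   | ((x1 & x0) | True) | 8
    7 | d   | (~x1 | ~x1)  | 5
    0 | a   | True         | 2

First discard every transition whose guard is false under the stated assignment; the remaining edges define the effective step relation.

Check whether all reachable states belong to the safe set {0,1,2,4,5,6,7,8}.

Inv-set: {0,1,2,4,5,6,7,8}
R = {0,1,2,5,6,7,8}
  0: ✓
  1: ✓
  2: ✓
  5: ✓
  6: ✓
  7: ✓
  8: ✓

Answer: INVARIANT HOLDS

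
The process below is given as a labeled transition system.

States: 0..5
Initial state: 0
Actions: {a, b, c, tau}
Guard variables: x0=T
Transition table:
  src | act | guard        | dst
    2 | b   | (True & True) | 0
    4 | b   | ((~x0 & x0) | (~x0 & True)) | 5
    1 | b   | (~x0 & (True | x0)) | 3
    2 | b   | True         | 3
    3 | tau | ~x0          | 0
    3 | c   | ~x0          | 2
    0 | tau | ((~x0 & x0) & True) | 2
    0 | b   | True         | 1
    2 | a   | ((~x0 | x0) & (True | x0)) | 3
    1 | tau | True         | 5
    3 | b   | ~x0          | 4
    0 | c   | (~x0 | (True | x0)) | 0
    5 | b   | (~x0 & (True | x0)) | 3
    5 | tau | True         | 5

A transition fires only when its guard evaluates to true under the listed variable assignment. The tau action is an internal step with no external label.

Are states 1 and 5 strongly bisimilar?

Answer: BISIMILAR

Analysis:
Compute ~ classes (split until stable):
  round 0: {{0,1,2,3,4,5}}
  round 1: {{0},{1,5},{2},{3,4}}
4 equivalence class(es) (converged in 2)
1∈{1,5}, 5∈{1,5}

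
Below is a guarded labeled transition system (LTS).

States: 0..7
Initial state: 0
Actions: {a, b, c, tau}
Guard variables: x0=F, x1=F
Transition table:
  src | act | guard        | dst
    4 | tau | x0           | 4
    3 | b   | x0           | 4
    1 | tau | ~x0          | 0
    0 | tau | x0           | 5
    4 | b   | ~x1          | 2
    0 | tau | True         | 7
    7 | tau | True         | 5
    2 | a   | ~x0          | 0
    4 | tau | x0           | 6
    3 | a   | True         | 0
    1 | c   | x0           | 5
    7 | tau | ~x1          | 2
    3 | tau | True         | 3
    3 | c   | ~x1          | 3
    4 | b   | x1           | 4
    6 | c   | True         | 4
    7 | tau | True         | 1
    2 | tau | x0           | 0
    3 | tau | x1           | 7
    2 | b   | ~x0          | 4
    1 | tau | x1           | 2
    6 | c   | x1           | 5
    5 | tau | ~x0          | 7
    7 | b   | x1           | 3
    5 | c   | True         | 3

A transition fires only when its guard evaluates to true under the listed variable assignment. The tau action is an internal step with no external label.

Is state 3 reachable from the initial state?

Answer: REACHABLE

Trace:
After dropping false guards: 14 live edges.
L0 = {0}
L1 = {7}  now seen {0,7}
L2 = {1,2,5}  now seen {0,1,2,5,7}
L3 = {3,4}  now seen {0,1,2,3,4,5,7}
Reachable = {0,1,2,3,4,5,7}
trace reaching 3: tau·tau·c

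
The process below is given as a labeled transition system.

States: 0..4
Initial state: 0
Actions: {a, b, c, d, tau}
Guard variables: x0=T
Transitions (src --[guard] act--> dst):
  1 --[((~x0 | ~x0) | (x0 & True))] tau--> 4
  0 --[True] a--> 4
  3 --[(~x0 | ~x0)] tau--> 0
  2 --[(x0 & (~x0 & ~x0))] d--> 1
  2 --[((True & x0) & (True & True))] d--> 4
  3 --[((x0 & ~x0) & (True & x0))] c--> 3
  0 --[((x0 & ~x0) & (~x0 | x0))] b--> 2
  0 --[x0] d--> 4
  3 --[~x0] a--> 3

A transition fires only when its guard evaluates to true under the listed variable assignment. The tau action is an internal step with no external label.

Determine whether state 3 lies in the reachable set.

Guard filter leaves 4 enabled edge(s).
Layer 0: {0}
Layer 1: {4}  total {0,4}
Reachable = {0,4}

Answer: UNREACHABLE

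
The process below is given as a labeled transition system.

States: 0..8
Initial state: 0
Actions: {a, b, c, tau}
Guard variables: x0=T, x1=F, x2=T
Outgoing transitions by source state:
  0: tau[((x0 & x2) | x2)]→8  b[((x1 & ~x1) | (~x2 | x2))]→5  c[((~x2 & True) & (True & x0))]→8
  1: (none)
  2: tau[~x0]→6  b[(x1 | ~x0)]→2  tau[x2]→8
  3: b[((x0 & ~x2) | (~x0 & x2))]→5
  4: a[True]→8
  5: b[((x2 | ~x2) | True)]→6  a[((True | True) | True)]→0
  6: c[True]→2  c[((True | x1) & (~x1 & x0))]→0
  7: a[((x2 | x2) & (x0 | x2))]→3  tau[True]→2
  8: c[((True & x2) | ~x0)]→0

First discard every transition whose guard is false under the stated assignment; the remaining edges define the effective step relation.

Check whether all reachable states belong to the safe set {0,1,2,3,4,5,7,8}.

Answer: INVARIANT VIOLATED at state 6

Analysis:
Inv-set: {0,1,2,3,4,5,7,8}
Reachable = {0,2,5,6,8}
  0: ✓
  2: ✓
  5: ✓
  6: ✗ unsafe
  8: ✓
witness against invariant: b·b → 6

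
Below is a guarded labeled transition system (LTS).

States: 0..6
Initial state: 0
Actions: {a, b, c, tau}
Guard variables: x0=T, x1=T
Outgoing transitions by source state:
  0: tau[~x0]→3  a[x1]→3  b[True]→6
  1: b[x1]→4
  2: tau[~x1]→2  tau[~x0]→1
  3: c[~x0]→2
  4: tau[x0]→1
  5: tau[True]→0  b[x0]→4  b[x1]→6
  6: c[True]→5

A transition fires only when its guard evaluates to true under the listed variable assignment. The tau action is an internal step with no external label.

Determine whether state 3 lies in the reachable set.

8 transition(s) survive guard evaluation.
depth 0: {0}
depth 1: {3,6}  total {0,3,6}
depth 2: {5}  total {0,3,5,6}
depth 3: {4}  total {0,3,4,5,6}
depth 4: {1}  total {0,1,3,4,5,6}
R = {0,1,3,4,5,6}
Path to 3: a

Answer: REACHABLE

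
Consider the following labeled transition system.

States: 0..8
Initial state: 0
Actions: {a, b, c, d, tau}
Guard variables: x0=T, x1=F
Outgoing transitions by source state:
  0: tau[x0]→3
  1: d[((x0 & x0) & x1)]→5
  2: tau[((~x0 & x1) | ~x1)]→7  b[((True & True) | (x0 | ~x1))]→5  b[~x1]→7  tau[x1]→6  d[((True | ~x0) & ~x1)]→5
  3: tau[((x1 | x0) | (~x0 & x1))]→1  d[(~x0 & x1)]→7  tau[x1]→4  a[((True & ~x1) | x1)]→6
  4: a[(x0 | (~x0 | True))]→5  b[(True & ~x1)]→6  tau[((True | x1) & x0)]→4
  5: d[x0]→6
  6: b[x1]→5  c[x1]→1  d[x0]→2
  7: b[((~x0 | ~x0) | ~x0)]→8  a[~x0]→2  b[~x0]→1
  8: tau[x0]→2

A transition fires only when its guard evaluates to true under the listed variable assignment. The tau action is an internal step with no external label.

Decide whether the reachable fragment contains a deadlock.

Reach set: {0,1,2,3,5,6,7}
  0: tau→3  [1 exit(s)]
  1: ∅  [no exit]
  2: b→5  b→7  d→5  tau→7  [4 exit(s)]
  3: a→6  tau→1  [2 exit(s)]
  5: d→6  [1 exit(s)]
  6: d→2  [1 exit(s)]
  7: ∅  [no exit]
witness 1: tau·tau

Answer: DEADLOCK at state 1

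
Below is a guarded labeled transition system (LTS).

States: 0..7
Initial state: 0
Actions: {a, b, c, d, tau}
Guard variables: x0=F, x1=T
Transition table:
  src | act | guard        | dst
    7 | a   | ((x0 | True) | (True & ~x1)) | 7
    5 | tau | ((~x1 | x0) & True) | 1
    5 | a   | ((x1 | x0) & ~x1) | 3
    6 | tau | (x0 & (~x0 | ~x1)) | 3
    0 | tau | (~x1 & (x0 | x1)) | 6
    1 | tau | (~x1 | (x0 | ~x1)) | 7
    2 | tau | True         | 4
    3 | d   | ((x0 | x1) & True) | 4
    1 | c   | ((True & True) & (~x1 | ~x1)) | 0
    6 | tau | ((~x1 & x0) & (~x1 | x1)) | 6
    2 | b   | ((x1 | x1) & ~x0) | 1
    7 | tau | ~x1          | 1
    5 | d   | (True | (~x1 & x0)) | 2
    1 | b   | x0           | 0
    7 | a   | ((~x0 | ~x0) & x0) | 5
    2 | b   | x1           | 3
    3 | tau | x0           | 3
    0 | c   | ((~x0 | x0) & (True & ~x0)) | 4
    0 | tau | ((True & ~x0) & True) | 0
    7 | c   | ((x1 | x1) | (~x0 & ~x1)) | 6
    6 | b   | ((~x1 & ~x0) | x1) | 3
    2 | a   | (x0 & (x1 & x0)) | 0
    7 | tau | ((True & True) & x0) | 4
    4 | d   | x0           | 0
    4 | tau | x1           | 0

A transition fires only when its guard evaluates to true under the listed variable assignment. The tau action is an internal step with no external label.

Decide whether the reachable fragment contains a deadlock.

Answer: DEADLOCK-FREE

Analysis:
Reachable = {0,4}
  0: c→4  tau→0  [2 exit(s)]
  4: tau→0  [1 exit(s)]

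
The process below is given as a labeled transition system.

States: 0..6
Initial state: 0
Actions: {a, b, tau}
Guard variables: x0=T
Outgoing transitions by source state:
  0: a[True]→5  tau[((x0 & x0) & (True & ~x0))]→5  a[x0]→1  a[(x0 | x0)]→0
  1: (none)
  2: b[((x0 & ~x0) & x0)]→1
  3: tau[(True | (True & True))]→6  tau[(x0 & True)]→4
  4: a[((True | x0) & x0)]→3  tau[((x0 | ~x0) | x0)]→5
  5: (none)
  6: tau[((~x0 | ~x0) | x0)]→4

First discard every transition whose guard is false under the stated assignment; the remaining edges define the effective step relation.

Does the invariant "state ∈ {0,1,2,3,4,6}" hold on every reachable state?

Answer: INVARIANT VIOLATED at state 5

Working:
Safe = {0,1,2,3,4,6}
R = {0,1,5}
  0: ✓
  1: ✓
  5: VIOLATES
witness against invariant: a → 5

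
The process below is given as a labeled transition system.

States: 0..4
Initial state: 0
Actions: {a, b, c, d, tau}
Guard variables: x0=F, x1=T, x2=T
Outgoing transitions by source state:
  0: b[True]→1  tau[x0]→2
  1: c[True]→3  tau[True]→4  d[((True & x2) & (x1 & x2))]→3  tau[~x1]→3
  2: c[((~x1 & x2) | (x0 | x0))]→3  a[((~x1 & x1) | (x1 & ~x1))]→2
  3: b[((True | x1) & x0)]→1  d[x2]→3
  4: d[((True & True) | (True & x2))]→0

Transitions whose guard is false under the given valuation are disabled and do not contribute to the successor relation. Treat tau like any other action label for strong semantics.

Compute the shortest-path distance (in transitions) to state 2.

Breadth-first toward 2:
  depth 0: {0}
  depth 1: {1}
  depth 2: {3,4}
2 never appears.

Answer: UNREACHABLE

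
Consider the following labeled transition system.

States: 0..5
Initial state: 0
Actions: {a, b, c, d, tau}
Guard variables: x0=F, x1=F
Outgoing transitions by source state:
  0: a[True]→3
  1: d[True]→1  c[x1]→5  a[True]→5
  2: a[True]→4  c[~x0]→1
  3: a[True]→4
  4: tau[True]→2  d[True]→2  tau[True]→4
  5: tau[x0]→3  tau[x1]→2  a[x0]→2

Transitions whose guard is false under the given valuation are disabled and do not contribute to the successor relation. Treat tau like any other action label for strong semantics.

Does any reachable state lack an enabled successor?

Reach set: {0,1,2,3,4,5}
  0: a→3  [deg 1]
  1: a→5  d→1  [deg 2]
  2: a→4  c→1  [deg 2]
  3: a→4  [deg 1]
  4: d→2  tau→2  tau→4  [deg 3]
  5: ∅  [no exit]
witness 5: a·a·tau·c·a

Answer: DEADLOCK at state 5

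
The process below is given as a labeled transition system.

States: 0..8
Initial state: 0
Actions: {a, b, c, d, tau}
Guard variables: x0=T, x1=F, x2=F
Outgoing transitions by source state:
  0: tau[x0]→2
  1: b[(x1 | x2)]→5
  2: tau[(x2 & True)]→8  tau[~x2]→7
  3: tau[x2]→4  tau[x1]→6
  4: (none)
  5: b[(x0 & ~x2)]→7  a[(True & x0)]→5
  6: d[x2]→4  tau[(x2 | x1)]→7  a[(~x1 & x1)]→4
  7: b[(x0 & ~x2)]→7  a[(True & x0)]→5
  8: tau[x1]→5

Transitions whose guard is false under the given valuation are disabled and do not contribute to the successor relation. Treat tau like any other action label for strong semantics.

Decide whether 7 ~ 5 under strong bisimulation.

Compute ~ classes (split until stable):
  π0 = {{0,1,2,3,4,5,6,7,8}}
  π1 = {{0,2},{1,3,4,6,8},{5,7}}
  π2 = {{0},{1,3,4,6,8},{2},{5,7}}
Fixed point at round 3; 4 class(es).
[7]={5,7}  [5]={5,7}

Answer: BISIMILAR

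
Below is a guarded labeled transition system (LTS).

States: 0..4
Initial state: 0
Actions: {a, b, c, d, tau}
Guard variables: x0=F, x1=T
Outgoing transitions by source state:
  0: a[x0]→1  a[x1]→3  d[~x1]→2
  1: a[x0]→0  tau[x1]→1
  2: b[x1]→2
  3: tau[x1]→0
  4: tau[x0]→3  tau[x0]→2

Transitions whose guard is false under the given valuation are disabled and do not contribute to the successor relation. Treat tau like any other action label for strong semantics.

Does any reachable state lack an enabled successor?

Reachable = {0,3}
  0: a→3  [1 out]
  3: tau→0  [1 out]

Answer: DEADLOCK-FREE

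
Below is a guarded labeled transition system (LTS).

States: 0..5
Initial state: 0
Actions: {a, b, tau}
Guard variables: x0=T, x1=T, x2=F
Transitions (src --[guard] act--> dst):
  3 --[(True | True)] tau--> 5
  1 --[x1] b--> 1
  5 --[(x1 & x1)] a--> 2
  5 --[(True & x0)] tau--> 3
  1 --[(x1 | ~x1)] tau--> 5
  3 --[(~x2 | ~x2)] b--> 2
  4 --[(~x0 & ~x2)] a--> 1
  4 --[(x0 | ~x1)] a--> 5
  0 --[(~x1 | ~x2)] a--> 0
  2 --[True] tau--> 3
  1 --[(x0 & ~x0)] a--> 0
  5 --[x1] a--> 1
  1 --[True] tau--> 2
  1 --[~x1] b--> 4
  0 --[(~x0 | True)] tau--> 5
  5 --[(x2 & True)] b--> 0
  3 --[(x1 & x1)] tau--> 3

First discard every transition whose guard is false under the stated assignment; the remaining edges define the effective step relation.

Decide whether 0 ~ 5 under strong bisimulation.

Answer: NOT BISIMILAR

Analysis:
Bisimulation quotient by refinement:
  π0 = {{0,1,2,3,4,5}}
  π1 = {{0,5},{1,3},{2},{4}}
  π2 = {{0},{1},{2},{3},{4},{5}}
stable after 3 split(s): 6 block(s)
class of 0: {0}; class of 5: {5}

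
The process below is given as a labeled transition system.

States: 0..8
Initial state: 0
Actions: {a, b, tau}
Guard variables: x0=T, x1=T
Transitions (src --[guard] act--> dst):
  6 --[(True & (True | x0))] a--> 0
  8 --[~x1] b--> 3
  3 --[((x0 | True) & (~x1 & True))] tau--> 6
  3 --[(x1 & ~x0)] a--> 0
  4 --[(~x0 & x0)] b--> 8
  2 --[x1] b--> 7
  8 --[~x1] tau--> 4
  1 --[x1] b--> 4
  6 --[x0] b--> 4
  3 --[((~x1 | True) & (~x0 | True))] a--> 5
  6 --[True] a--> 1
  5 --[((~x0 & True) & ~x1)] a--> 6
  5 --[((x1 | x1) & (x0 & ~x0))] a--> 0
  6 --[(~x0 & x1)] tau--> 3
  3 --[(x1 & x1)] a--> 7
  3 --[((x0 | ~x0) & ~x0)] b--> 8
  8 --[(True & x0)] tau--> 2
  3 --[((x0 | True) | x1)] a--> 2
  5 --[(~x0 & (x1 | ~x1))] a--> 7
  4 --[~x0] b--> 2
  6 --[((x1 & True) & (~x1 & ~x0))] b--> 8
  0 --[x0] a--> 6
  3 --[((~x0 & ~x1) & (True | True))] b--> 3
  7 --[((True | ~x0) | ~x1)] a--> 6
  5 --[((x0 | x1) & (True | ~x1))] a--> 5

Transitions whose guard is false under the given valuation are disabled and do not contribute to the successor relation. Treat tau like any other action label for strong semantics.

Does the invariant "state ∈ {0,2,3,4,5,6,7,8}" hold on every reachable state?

Inv-set: {0,2,3,4,5,6,7,8}
Reachable = {0,1,4,6}
  0: ok
  1: VIOLATES
  4: ok
  6: ok
witness against invariant: a·a → 1

Answer: INVARIANT VIOLATED at state 1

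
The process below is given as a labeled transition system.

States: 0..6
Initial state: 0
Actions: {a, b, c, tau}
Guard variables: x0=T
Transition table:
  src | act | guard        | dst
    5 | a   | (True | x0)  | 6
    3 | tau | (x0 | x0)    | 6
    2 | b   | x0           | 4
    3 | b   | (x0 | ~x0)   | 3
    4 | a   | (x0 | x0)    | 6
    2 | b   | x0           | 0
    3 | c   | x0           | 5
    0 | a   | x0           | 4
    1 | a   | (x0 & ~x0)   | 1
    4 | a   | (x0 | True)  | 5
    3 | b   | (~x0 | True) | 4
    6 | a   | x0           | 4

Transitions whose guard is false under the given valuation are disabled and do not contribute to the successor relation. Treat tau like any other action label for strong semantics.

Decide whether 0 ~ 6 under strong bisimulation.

Answer: BISIMILAR

Trace:
Compute ~ classes (split until stable):
  round 0: {{0,1,2,3,4,5,6}}
  round 1: {{0,4,5,6},{1},{2},{3}}
stable after 2 split(s): 4 block(s)
0∈{0,4,5,6}, 6∈{0,4,5,6}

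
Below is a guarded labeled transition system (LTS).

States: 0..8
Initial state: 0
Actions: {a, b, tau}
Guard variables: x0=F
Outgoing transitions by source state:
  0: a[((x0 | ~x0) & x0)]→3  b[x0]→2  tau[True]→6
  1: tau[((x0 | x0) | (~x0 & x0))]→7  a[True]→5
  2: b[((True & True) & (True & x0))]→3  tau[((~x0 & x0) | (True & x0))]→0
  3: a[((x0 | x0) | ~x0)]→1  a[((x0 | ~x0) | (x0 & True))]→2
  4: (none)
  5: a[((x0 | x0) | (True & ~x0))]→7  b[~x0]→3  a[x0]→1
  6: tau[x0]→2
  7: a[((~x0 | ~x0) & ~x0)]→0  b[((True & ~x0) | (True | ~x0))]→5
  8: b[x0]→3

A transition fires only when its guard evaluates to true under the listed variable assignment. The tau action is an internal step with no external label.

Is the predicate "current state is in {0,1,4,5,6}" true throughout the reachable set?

Answer: INVARIANT HOLDS

Analysis:
Inv-set: {0,1,4,5,6}
Reachable = {0,6}
  0: ✓
  6: ✓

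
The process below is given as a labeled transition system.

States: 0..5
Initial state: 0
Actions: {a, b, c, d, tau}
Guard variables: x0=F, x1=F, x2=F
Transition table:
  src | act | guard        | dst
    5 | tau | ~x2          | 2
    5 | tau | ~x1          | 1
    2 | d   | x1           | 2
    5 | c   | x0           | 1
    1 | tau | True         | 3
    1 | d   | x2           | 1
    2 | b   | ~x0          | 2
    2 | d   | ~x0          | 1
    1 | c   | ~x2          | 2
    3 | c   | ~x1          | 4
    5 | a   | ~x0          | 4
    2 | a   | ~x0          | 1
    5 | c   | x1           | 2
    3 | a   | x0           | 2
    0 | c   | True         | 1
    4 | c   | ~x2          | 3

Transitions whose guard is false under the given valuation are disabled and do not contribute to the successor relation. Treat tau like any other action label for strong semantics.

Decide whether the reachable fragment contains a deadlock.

R = {0,1,2,3,4}
  0: c→1  [deg 1]
  1: c→2  tau→3  [deg 2]
  2: a→1  b→2  d→1  [deg 3]
  3: c→4  [deg 1]
  4: c→3  [deg 1]

Answer: DEADLOCK-FREE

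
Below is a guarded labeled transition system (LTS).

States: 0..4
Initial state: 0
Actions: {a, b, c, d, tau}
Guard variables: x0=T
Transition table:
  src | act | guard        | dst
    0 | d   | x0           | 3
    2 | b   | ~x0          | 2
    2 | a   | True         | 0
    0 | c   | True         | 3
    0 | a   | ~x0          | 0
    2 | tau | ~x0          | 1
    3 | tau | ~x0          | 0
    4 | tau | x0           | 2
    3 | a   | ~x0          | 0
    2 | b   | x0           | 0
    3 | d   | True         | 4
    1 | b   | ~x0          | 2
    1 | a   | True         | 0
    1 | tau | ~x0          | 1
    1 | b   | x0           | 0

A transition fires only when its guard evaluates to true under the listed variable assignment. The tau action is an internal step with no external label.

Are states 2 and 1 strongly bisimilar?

Answer: BISIMILAR

Trace:
Bisimulation quotient by refinement:
  round 0: {{0,1,2,3,4}}
  round 1: {{0},{1,2},{3},{4}}
4 equivalence class(es) (converged in 2)
class of 2: {1,2}; class of 1: {1,2}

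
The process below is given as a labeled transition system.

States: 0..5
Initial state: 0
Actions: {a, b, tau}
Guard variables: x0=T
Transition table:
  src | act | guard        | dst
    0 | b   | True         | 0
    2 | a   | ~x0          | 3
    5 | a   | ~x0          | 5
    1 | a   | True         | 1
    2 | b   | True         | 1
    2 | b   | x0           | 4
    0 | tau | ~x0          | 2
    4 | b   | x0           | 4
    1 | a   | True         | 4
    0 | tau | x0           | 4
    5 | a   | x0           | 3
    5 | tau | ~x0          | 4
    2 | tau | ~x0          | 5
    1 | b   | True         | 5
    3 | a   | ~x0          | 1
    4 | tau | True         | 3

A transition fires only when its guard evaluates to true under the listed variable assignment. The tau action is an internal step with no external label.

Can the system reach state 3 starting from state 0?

Answer: REACHABLE

Trace:
10 transition(s) survive guard evaluation.
L0 = {0}
L1 = {4}  cumulative {0,4}
L2 = {3}  cumulative {0,3,4}
Reach set: {0,3,4}
trace reaching 3: tau·tau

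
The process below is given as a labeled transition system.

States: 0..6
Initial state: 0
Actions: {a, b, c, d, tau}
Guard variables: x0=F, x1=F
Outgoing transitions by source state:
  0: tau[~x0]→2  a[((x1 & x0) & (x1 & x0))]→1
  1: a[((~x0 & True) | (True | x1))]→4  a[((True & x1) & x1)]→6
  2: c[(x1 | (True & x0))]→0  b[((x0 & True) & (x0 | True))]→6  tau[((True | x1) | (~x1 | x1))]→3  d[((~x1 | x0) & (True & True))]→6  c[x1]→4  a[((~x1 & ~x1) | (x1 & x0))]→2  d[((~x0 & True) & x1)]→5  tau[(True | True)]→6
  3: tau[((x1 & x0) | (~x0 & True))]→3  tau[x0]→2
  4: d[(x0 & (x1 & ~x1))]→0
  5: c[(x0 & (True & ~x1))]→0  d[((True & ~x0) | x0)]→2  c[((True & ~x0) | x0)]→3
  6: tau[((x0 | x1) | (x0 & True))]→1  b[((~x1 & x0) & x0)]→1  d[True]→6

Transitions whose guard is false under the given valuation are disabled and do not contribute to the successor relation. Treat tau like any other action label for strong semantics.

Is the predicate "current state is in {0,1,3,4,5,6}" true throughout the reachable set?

Answer: INVARIANT VIOLATED at state 2

Trace:
Allowed set {0,1,3,4,5,6}
Reach set: {0,2,3,6}
  0: ✓
  2: VIOLATES
  3: ✓
  6: ✓
witness against invariant: tau → 2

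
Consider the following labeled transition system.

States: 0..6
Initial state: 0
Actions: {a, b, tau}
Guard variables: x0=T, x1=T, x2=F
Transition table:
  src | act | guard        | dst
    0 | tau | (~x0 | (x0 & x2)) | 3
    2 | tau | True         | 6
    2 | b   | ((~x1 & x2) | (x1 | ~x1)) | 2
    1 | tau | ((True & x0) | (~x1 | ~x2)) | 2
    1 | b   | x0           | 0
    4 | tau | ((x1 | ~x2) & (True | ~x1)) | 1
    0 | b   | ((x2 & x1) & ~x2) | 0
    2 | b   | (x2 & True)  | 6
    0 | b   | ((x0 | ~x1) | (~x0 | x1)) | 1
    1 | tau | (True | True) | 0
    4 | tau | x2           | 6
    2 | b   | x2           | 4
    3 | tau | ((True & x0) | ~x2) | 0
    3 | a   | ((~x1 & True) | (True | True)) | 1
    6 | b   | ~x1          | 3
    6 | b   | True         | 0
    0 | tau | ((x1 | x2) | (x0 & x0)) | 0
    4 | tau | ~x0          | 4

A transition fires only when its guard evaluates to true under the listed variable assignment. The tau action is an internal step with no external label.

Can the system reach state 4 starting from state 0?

After dropping false guards: 11 live edges.
Layer 0: {0}
Layer 1: {1}  cumulative {0,1}
Layer 2: {2}  cumulative {0,1,2}
Layer 3: {6}  cumulative {0,1,2,6}
Reach set: {0,1,2,6}

Answer: UNREACHABLE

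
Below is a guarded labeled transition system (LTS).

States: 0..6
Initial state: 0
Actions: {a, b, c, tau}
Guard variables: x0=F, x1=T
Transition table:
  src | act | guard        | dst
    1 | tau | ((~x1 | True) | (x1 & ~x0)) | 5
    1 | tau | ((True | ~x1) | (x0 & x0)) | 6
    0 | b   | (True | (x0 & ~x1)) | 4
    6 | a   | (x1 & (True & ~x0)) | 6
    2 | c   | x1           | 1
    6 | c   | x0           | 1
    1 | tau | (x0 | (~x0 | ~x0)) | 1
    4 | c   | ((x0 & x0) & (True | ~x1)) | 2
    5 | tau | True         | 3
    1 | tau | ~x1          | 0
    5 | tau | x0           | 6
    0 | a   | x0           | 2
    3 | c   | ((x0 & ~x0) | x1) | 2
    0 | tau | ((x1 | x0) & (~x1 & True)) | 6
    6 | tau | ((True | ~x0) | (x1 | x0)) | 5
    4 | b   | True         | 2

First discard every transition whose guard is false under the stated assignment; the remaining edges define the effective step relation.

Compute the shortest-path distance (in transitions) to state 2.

BFS to 2:
  Layer 0: {0}
  Layer 1: {4}
  Layer 2: {2}
first hit 2 at d=2 via b·b

Answer: 2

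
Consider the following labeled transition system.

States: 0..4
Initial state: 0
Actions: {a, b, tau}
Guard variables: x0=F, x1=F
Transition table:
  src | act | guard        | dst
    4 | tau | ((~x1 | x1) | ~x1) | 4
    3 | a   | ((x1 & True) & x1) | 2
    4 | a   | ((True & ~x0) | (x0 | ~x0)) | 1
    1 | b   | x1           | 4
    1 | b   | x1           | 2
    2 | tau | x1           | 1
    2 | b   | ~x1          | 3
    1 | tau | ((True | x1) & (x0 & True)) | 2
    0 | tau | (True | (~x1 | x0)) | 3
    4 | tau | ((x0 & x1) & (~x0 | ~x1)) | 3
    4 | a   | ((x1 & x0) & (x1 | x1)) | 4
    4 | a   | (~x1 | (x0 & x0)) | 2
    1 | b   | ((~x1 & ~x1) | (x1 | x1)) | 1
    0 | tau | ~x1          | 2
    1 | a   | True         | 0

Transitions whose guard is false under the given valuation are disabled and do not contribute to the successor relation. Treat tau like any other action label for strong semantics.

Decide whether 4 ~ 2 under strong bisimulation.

Bisimulation quotient by refinement:
  round 0: {{0,1,2,3,4}}
  round 1: {{0},{1},{2},{3},{4}}
Fixed point at round 2; 5 class(es).
4∈{4}, 2∈{2}

Answer: NOT BISIMILAR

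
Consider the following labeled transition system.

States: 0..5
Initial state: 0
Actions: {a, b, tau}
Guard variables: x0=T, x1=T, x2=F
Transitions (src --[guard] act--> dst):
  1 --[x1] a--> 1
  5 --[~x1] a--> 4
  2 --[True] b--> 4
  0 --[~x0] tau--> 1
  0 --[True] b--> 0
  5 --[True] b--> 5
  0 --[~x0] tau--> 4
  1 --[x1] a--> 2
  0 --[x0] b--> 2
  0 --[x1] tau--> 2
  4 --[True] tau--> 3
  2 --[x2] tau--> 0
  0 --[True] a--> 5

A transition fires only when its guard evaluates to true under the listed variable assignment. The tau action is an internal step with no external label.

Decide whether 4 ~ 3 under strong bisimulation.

Answer: NOT BISIMILAR

Analysis:
Bisimulation quotient by refinement:
  round 0: {{0,1,2,3,4,5}}
  round 1: {{0},{1},{2,5},{3},{4}}
  round 2: {{0},{1},{2},{3},{4},{5}}
Fixed point at round 3; 6 class(es).
4∈{4}, 3∈{3}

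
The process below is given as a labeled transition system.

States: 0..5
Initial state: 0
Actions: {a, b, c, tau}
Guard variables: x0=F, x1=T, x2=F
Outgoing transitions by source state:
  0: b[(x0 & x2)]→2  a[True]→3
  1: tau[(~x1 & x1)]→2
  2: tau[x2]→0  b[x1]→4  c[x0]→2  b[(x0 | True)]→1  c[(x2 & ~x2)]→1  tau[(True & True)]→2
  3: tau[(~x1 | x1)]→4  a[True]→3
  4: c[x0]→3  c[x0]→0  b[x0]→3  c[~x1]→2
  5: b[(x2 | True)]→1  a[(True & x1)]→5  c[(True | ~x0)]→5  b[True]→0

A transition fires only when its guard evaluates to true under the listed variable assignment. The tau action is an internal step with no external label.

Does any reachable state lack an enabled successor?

Answer: DEADLOCK at state 4

Analysis:
R = {0,3,4}
  0: a→3  [1 exit(s)]
  3: a→3  tau→4  [2 exit(s)]
  4: ∅  [STUCK]
Path to 4: a·tau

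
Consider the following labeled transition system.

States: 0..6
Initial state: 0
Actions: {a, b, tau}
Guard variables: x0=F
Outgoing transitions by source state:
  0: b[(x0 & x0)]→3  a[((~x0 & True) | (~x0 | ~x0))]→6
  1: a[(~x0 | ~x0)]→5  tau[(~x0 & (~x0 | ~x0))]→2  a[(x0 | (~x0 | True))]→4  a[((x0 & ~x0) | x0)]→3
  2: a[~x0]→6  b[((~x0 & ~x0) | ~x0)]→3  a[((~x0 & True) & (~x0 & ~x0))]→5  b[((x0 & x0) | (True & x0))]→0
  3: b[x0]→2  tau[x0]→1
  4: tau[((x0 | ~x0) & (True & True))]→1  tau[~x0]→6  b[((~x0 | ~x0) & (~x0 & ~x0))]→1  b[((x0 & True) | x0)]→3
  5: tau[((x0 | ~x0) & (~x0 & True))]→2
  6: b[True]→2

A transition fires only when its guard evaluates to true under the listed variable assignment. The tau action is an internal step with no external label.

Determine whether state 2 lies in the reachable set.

12 transition(s) survive guard evaluation.
L0 = {0}
L1 = {6}  now seen {0,6}
L2 = {2}  now seen {0,2,6}
L3 = {3,5}  now seen {0,2,3,5,6}
Reach set: {0,2,3,5,6}
Path to 2: a·b

Answer: REACHABLE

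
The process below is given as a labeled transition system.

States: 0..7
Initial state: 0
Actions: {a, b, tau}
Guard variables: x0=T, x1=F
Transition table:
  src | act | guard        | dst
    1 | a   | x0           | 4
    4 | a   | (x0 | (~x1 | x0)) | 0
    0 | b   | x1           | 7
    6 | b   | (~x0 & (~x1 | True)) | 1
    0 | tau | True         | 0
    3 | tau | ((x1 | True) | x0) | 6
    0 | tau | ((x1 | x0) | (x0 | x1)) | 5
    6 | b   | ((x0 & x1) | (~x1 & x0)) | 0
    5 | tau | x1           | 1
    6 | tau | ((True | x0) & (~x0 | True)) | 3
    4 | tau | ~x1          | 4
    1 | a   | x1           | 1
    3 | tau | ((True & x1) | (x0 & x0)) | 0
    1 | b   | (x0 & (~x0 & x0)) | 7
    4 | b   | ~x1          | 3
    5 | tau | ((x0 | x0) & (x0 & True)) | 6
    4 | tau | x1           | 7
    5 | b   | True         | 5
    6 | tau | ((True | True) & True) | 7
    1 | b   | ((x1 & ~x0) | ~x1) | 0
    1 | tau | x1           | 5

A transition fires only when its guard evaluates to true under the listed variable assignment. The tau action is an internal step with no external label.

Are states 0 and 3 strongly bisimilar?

Bisimulation quotient by refinement:
  π0 = {{0,1,2,3,4,5,6,7}}
  π1 = {{0,3},{1},{2,7},{4},{5,6}}
  π2 = {{0,3},{1},{2,7},{4},{5},{6}}
  π3 = {{0},{1},{2,7},{3},{4},{5},{6}}
7 equivalence class(es) (converged in 4)
0∈{0}, 3∈{3}

Answer: NOT BISIMILAR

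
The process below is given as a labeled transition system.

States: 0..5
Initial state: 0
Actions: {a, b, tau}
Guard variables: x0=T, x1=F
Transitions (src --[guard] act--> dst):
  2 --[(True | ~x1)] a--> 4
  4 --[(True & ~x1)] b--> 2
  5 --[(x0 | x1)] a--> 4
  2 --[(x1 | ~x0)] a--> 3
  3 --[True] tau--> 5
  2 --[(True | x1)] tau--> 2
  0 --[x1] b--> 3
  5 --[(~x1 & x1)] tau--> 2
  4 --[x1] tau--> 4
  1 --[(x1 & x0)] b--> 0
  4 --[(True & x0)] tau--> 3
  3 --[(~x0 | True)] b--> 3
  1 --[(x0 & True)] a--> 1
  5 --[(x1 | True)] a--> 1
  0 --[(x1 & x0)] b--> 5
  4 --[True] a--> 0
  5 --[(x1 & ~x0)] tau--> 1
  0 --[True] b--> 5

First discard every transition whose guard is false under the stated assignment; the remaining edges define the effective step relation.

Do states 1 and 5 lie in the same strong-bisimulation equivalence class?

Bisimulation quotient by refinement:
  round 0: {{0,1,2,3,4,5}}
  round 1: {{0},{1,5},{2},{3},{4}}
  round 2: {{0},{1},{2},{3},{4},{5}}
stable after 3 split(s): 6 block(s)
[1]={1}  [5]={5}

Answer: NOT BISIMILAR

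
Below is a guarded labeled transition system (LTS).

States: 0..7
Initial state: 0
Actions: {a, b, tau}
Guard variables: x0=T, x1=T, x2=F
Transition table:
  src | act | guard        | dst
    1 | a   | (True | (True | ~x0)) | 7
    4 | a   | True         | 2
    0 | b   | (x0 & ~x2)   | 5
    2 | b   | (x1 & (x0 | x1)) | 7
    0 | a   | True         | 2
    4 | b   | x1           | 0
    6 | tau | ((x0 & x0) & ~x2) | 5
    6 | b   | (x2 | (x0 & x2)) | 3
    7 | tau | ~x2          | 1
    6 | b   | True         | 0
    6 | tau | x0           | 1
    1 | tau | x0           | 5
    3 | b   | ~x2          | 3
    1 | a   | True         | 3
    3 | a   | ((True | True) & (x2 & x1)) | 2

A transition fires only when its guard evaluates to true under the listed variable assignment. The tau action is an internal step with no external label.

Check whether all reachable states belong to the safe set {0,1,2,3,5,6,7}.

Inv-set: {0,1,2,3,5,6,7}
Reach set: {0,1,2,3,5,7}
  0: ✓
  1: ✓
  2: ✓
  3: ✓
  5: ✓
  7: ✓

Answer: INVARIANT HOLDS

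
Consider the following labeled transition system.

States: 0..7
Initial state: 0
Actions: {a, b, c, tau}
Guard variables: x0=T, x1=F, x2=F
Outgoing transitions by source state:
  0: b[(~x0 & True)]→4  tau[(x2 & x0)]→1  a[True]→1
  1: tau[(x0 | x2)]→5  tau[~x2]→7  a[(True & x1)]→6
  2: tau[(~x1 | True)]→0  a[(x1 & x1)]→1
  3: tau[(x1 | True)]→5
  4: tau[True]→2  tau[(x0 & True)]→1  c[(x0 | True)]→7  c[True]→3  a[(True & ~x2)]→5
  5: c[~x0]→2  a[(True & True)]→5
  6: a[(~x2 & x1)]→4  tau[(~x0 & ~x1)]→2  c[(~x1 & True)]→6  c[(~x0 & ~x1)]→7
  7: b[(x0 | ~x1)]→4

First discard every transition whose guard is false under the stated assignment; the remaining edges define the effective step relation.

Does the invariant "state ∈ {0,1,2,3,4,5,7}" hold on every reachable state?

Answer: INVARIANT HOLDS

Trace:
Inv-set: {0,1,2,3,4,5,7}
R = {0,1,2,3,4,5,7}
  0: safe
  1: safe
  2: safe
  3: safe
  4: safe
  5: safe
  7: safe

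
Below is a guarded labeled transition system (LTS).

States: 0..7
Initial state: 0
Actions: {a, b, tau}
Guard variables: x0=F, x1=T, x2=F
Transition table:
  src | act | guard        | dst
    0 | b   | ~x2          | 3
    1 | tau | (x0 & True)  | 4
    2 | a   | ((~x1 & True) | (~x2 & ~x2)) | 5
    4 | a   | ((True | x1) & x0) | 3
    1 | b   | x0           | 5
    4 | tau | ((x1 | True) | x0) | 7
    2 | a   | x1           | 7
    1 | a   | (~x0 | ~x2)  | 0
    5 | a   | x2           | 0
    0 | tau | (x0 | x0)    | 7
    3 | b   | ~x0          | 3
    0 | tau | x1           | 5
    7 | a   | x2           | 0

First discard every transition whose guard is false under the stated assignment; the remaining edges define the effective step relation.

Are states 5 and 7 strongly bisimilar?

Answer: BISIMILAR

Analysis:
Bisimulation quotient by refinement:
  round 0: {{0,1,2,3,4,5,6,7}}
  round 1: {{0},{1,2},{3},{4},{5,6,7}}
  round 2: {{0},{1},{2},{3},{4},{5,6,7}}
stable after 3 split(s): 6 block(s)
5∈{5,6,7}, 7∈{5,6,7}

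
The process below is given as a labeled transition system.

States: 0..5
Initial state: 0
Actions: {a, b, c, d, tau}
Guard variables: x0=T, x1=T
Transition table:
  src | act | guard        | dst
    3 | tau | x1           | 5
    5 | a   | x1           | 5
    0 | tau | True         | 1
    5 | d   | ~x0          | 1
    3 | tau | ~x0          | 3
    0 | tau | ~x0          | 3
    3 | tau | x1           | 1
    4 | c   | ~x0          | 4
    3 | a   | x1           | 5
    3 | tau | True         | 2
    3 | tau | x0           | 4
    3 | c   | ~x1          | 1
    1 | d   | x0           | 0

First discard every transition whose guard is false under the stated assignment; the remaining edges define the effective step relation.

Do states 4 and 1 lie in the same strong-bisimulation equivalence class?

Answer: NOT BISIMILAR

Analysis:
Refine partition for ~:
  round 0: {{0,1,2,3,4,5}}
  round 1: {{0},{1},{2,4},{3},{5}}
stable after 2 split(s): 5 block(s)
4∈{2,4}, 1∈{1}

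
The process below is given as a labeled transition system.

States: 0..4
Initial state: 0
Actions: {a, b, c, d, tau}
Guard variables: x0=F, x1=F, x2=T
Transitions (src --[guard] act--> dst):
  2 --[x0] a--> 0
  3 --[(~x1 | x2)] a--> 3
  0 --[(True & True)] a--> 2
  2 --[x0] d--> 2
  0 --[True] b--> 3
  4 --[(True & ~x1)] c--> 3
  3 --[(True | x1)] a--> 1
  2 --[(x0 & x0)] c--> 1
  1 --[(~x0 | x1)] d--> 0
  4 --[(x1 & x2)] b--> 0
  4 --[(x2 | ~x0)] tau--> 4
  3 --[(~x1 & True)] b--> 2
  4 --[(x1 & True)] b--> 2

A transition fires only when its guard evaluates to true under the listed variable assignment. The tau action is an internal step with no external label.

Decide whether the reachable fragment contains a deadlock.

Answer: DEADLOCK at state 2

Trace:
Reach set: {0,1,2,3}
  0: a→2  b→3  [deg 2]
  1: d→0  [deg 1]
  2: ∅  [deadlock]
  3: a→1  a→3  b→2  [deg 3]
Path to 2: a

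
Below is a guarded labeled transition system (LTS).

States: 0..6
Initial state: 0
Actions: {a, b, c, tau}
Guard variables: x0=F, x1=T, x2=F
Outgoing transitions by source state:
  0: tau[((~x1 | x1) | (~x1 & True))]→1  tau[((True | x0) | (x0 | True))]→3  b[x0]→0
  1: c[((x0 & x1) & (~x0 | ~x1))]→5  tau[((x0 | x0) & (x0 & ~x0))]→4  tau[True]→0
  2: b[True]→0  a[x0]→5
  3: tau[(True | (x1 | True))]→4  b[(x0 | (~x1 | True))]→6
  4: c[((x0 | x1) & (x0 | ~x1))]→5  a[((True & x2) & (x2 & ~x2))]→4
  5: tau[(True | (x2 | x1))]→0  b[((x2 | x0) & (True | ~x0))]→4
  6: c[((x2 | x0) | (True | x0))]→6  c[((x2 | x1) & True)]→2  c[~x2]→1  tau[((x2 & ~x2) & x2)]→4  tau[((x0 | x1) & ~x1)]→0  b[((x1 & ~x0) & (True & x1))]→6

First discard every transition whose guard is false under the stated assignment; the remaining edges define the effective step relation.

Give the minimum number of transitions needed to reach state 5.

BFS to 5:
  L0 = {0}
  L1 = {1,3}
  L2 = {4,6}
  L3 = {2}
5 never appears.

Answer: UNREACHABLE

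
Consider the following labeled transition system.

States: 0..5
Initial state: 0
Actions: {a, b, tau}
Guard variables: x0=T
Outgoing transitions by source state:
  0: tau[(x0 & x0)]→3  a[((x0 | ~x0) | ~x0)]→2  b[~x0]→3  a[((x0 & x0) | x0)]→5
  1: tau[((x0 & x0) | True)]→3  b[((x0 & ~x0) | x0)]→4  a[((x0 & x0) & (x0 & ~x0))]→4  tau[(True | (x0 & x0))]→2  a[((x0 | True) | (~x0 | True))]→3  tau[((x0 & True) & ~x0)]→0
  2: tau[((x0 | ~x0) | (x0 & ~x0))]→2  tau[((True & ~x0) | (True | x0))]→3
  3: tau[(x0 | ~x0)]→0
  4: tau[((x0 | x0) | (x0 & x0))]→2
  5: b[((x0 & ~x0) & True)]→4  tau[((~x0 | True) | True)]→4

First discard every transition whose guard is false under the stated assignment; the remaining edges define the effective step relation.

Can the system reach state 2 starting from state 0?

12 transition(s) survive guard evaluation.
depth 0: {0}
depth 1: {2,3,5}  now seen {0,2,3,5}
depth 2: {4}  now seen {0,2,3,4,5}
Reach set: {0,2,3,4,5}
Path to 2: a

Answer: REACHABLE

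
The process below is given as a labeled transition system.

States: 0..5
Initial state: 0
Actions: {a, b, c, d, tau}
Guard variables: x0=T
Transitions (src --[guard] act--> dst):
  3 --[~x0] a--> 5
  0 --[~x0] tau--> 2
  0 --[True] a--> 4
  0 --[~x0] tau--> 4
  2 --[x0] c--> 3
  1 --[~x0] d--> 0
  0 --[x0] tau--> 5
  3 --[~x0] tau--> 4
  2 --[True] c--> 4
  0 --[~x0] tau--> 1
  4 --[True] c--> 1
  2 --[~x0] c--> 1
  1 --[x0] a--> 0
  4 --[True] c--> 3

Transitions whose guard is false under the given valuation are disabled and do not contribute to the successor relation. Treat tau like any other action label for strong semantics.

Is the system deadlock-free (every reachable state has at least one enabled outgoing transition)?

R = {0,1,3,4,5}
  0: a→4  tau→5  [deg 2]
  1: a→0  [deg 1]
  3: ∅  [STUCK]
  4: c→1  c→3  [deg 2]
  5: ∅  [STUCK]
Path to 3: a·c

Answer: DEADLOCK at state 3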